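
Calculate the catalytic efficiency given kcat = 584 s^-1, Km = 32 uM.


Catalytic efficiency = kcat / Km
= 584 / 32
= 18.25 uM^-1*s^-1

18.25 uM^-1*s^-1


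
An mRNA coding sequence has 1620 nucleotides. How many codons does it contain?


codons = nucleotides / 3
codons = 1620 / 3 = 540

540


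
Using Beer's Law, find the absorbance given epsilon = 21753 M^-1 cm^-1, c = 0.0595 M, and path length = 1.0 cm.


A = epsilon * c * l
A = 21753 * 0.0595 * 1.0
A = 1294.3035

1294.3035


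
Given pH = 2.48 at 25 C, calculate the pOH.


pOH = 14 - pH
pOH = 14 - 2.48
pOH = 11.52

11.52


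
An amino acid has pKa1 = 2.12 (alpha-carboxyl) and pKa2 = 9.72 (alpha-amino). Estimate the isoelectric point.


pI = (pKa1 + pKa2) / 2
pI = (2.12 + 9.72) / 2
pI = 5.92

5.92


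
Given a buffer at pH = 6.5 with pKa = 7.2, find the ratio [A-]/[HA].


[A-]/[HA] = 10^(pH - pKa)
= 10^(6.5 - 7.2)
= 0.1995

0.1995


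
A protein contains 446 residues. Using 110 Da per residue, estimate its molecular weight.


MW = n_residues * 110 Da
MW = 446 * 110
MW = 49060 Da

49060 Da


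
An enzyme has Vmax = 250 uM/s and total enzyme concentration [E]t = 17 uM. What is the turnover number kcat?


kcat = Vmax / [E]t
kcat = 250 / 17
kcat = 14.7059 s^-1

14.7059 s^-1


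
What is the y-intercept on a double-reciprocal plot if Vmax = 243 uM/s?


y-intercept = 1/Vmax
= 1/243
= 0.0041 s/uM

0.0041 s/uM


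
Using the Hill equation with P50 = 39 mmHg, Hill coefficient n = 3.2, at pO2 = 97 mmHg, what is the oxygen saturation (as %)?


Y = pO2^n / (P50^n + pO2^n)
Y = 97^3.2 / (39^3.2 + 97^3.2)
Y = 94.86%

94.86%


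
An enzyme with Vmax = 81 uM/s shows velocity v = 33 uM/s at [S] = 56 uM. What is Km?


Km = [S] * (Vmax - v) / v
Km = 56 * (81 - 33) / 33
Km = 81.4545 uM

81.4545 uM


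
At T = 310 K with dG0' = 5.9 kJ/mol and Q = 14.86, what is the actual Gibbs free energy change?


dG = dG0' + RT * ln(Q) / 1000
dG = 5.9 + 8.314 * 310 * ln(14.86) / 1000
dG = 12.8554 kJ/mol

12.8554 kJ/mol


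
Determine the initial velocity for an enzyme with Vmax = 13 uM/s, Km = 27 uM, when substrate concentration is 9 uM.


v = Vmax * [S] / (Km + [S])
v = 13 * 9 / (27 + 9)
v = 3.25 uM/s

3.25 uM/s


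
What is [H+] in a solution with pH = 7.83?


[H+] = 10^(-pH)
[H+] = 10^(-7.83)
[H+] = 1.479e-08 M

1.479e-08 M


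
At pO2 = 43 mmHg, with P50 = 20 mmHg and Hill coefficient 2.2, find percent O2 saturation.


Y = pO2^n / (P50^n + pO2^n)
Y = 43^2.2 / (20^2.2 + 43^2.2)
Y = 84.34%

84.34%


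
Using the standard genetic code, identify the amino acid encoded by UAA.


Standard genetic code lookup.
Codon UAA -> Stop

Stop


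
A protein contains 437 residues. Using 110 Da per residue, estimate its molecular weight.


MW = n_residues * 110 Da
MW = 437 * 110
MW = 48070 Da

48070 Da


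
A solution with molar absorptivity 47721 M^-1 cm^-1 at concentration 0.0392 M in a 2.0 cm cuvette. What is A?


A = epsilon * c * l
A = 47721 * 0.0392 * 2.0
A = 3741.3264

3741.3264


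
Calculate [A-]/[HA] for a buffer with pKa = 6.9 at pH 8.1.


[A-]/[HA] = 10^(pH - pKa)
= 10^(8.1 - 6.9)
= 15.8489

15.8489


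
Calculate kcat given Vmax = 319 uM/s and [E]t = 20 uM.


kcat = Vmax / [E]t
kcat = 319 / 20
kcat = 15.95 s^-1

15.95 s^-1


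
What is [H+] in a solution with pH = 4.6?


[H+] = 10^(-pH)
[H+] = 10^(-4.6)
[H+] = 2.512e-05 M

2.512e-05 M


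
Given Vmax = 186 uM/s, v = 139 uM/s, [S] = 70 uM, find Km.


Km = [S] * (Vmax - v) / v
Km = 70 * (186 - 139) / 139
Km = 23.6691 uM

23.6691 uM


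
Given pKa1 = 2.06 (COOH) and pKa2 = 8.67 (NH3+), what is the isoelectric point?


pI = (pKa1 + pKa2) / 2
pI = (2.06 + 8.67) / 2
pI = 5.365

5.365


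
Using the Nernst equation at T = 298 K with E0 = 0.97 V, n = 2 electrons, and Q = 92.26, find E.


E = E0 - (RT/nF) * ln(Q)
E = 0.97 - (8.314 * 298 / (2 * 96485)) * ln(92.26)
E = 0.9119 V

0.9119 V


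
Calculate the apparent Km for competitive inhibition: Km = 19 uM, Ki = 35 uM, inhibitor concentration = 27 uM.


Km_app = Km * (1 + [I]/Ki)
Km_app = 19 * (1 + 27/35)
Km_app = 33.6571 uM

33.6571 uM


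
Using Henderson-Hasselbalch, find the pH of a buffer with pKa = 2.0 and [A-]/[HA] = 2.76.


pH = pKa + log10([A-]/[HA])
pH = 2.0 + log10(2.76)
pH = 2.4409

2.4409


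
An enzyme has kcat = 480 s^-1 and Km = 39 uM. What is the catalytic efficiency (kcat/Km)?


Catalytic efficiency = kcat / Km
= 480 / 39
= 12.3077 uM^-1*s^-1

12.3077 uM^-1*s^-1


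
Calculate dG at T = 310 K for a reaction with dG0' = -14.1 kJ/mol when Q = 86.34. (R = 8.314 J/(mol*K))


dG = dG0' + RT * ln(Q) / 1000
dG = -14.1 + 8.314 * 310 * ln(86.34) / 1000
dG = -2.6095 kJ/mol

-2.6095 kJ/mol


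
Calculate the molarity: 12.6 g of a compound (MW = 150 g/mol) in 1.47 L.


C = (mass / MW) / volume
C = (12.6 / 150) / 1.47
C = 0.0571 M

0.0571 M


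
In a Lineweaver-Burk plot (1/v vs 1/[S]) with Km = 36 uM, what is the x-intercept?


x-intercept = -1/Km
= -1/36
= -0.0278 1/uM

-0.0278 1/uM


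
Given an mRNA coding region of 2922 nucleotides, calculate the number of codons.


codons = nucleotides / 3
codons = 2922 / 3 = 974

974


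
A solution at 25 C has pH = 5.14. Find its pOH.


pOH = 14 - pH
pOH = 14 - 5.14
pOH = 8.86

8.86


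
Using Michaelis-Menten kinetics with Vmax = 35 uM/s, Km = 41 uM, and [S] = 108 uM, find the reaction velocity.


v = Vmax * [S] / (Km + [S])
v = 35 * 108 / (41 + 108)
v = 25.3691 uM/s

25.3691 uM/s


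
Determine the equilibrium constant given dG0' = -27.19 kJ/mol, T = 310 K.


Keq = exp(-dG0 * 1000 / (R * T))
Keq = exp(-(-27.19) * 1000 / (8.314 * 310))
Keq = 38163.5613

38163.5613


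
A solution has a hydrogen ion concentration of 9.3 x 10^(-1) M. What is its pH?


pH = -log10([H+])
pH = -log10(9.3 x 10^(-1))
pH = 0.0315

0.0315


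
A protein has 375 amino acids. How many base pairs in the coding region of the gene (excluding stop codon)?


Each amino acid = 1 codon = 3 bp
bp = 375 * 3 = 1125 bp

1125 bp


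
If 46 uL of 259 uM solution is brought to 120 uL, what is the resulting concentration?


C2 = C1 * V1 / V2
C2 = 259 * 46 / 120
C2 = 99.2833 uM

99.2833 uM


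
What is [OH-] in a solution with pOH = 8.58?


[OH-] = 10^(-pOH)
[OH-] = 10^(-8.58)
[OH-] = 2.630e-09 M

2.630e-09 M


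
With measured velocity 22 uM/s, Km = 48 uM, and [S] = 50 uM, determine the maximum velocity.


Vmax = v * (Km + [S]) / [S]
Vmax = 22 * (48 + 50) / 50
Vmax = 43.12 uM/s

43.12 uM/s


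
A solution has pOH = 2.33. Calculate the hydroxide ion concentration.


[OH-] = 10^(-pOH)
[OH-] = 10^(-2.33)
[OH-] = 0.0047 M

0.0047 M


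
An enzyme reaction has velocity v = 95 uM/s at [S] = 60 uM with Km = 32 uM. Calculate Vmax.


Vmax = v * (Km + [S]) / [S]
Vmax = 95 * (32 + 60) / 60
Vmax = 145.6667 uM/s

145.6667 uM/s


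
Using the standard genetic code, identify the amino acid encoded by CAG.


Standard genetic code lookup.
Codon CAG -> Gln

Gln


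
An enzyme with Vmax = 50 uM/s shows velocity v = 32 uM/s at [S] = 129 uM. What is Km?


Km = [S] * (Vmax - v) / v
Km = 129 * (50 - 32) / 32
Km = 72.5625 uM

72.5625 uM


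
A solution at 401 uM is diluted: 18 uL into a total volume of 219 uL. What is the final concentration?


C2 = C1 * V1 / V2
C2 = 401 * 18 / 219
C2 = 32.9589 uM

32.9589 uM


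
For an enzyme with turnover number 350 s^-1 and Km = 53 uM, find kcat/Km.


Catalytic efficiency = kcat / Km
= 350 / 53
= 6.6038 uM^-1*s^-1

6.6038 uM^-1*s^-1


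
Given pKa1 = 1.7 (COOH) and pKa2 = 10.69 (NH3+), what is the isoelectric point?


pI = (pKa1 + pKa2) / 2
pI = (1.7 + 10.69) / 2
pI = 6.195

6.195


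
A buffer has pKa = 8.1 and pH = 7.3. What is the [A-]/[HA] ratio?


[A-]/[HA] = 10^(pH - pKa)
= 10^(7.3 - 8.1)
= 0.1585

0.1585


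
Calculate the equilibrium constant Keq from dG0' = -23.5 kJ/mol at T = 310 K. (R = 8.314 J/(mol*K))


Keq = exp(-dG0 * 1000 / (R * T))
Keq = exp(-(-23.5) * 1000 / (8.314 * 310))
Keq = 9117.2891

9117.2891


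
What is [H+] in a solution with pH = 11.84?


[H+] = 10^(-pH)
[H+] = 10^(-11.84)
[H+] = 1.445e-12 M

1.445e-12 M


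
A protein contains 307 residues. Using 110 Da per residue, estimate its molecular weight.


MW = n_residues * 110 Da
MW = 307 * 110
MW = 33770 Da

33770 Da


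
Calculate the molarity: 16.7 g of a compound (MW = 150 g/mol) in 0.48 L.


C = (mass / MW) / volume
C = (16.7 / 150) / 0.48
C = 0.2319 M

0.2319 M


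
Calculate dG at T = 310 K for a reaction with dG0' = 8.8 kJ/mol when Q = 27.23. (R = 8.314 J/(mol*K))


dG = dG0' + RT * ln(Q) / 1000
dG = 8.8 + 8.314 * 310 * ln(27.23) / 1000
dG = 17.3164 kJ/mol

17.3164 kJ/mol


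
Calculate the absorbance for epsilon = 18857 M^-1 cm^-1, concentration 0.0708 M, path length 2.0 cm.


A = epsilon * c * l
A = 18857 * 0.0708 * 2.0
A = 2670.1512

2670.1512


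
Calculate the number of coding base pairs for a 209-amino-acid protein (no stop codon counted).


Each amino acid = 1 codon = 3 bp
bp = 209 * 3 = 627 bp

627 bp


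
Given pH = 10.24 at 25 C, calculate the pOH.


pOH = 14 - pH
pOH = 14 - 10.24
pOH = 3.76

3.76


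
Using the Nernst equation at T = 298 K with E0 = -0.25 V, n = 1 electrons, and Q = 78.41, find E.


E = E0 - (RT/nF) * ln(Q)
E = -0.25 - (8.314 * 298 / (1 * 96485)) * ln(78.41)
E = -0.362 V

-0.362 V


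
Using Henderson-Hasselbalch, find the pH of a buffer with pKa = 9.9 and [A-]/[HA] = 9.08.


pH = pKa + log10([A-]/[HA])
pH = 9.9 + log10(9.08)
pH = 10.8581

10.8581


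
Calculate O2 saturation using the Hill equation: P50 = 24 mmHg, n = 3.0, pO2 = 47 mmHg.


Y = pO2^n / (P50^n + pO2^n)
Y = 47^3.0 / (24^3.0 + 47^3.0)
Y = 88.25%

88.25%


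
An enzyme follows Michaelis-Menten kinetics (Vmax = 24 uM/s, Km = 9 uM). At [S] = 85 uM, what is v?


v = Vmax * [S] / (Km + [S])
v = 24 * 85 / (9 + 85)
v = 21.7021 uM/s

21.7021 uM/s


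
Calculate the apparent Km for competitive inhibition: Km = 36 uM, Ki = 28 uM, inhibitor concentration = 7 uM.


Km_app = Km * (1 + [I]/Ki)
Km_app = 36 * (1 + 7/28)
Km_app = 45.0 uM

45.0 uM


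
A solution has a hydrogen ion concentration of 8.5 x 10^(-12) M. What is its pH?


pH = -log10([H+])
pH = -log10(8.5 x 10^(-12))
pH = 11.0706

11.0706


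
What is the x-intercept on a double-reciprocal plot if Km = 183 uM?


x-intercept = -1/Km
= -1/183
= -0.0055 1/uM

-0.0055 1/uM


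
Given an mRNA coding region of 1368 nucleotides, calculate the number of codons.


codons = nucleotides / 3
codons = 1368 / 3 = 456

456


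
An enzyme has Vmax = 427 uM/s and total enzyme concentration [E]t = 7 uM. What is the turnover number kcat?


kcat = Vmax / [E]t
kcat = 427 / 7
kcat = 61.0 s^-1

61.0 s^-1


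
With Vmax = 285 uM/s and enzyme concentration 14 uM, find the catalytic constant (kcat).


kcat = Vmax / [E]t
kcat = 285 / 14
kcat = 20.3571 s^-1

20.3571 s^-1


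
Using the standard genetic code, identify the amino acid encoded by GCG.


Standard genetic code lookup.
Codon GCG -> Ala

Ala


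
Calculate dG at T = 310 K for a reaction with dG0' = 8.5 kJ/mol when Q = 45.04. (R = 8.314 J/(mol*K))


dG = dG0' + RT * ln(Q) / 1000
dG = 8.5 + 8.314 * 310 * ln(45.04) / 1000
dG = 18.3134 kJ/mol

18.3134 kJ/mol


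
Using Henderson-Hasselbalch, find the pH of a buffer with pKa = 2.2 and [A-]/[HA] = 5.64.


pH = pKa + log10([A-]/[HA])
pH = 2.2 + log10(5.64)
pH = 2.9513

2.9513


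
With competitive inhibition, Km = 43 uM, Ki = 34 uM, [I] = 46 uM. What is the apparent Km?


Km_app = Km * (1 + [I]/Ki)
Km_app = 43 * (1 + 46/34)
Km_app = 101.1765 uM

101.1765 uM


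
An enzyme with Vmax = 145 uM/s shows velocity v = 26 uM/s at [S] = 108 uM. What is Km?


Km = [S] * (Vmax - v) / v
Km = 108 * (145 - 26) / 26
Km = 494.3077 uM

494.3077 uM


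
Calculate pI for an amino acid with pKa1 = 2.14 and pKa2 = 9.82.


pI = (pKa1 + pKa2) / 2
pI = (2.14 + 9.82) / 2
pI = 5.98

5.98


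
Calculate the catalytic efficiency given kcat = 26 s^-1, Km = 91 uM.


Catalytic efficiency = kcat / Km
= 26 / 91
= 0.2857 uM^-1*s^-1

0.2857 uM^-1*s^-1


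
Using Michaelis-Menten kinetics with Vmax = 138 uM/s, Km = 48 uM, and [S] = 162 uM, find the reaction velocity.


v = Vmax * [S] / (Km + [S])
v = 138 * 162 / (48 + 162)
v = 106.4571 uM/s

106.4571 uM/s


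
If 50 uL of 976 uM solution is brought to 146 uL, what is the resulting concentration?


C2 = C1 * V1 / V2
C2 = 976 * 50 / 146
C2 = 334.2466 uM

334.2466 uM


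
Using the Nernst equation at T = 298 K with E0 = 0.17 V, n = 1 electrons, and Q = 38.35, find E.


E = E0 - (RT/nF) * ln(Q)
E = 0.17 - (8.314 * 298 / (1 * 96485)) * ln(38.35)
E = 0.0764 V

0.0764 V


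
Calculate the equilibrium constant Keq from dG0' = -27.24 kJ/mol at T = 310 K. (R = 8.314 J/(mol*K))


Keq = exp(-dG0 * 1000 / (R * T))
Keq = exp(-(-27.24) * 1000 / (8.314 * 310))
Keq = 38911.1567

38911.1567


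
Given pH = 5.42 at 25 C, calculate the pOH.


pOH = 14 - pH
pOH = 14 - 5.42
pOH = 8.58

8.58


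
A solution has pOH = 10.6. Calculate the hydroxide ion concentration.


[OH-] = 10^(-pOH)
[OH-] = 10^(-10.6)
[OH-] = 2.512e-11 M

2.512e-11 M


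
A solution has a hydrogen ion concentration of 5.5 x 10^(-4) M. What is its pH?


pH = -log10([H+])
pH = -log10(5.5 x 10^(-4))
pH = 3.2596

3.2596


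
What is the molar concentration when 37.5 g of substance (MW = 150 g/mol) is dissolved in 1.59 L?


C = (mass / MW) / volume
C = (37.5 / 150) / 1.59
C = 0.1572 M

0.1572 M


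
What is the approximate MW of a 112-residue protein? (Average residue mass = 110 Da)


MW = n_residues * 110 Da
MW = 112 * 110
MW = 12320 Da

12320 Da


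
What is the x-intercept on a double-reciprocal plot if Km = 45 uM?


x-intercept = -1/Km
= -1/45
= -0.0222 1/uM

-0.0222 1/uM


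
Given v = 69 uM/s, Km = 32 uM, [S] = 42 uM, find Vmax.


Vmax = v * (Km + [S]) / [S]
Vmax = 69 * (32 + 42) / 42
Vmax = 121.5714 uM/s

121.5714 uM/s


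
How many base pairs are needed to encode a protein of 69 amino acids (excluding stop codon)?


Each amino acid = 1 codon = 3 bp
bp = 69 * 3 = 207 bp

207 bp


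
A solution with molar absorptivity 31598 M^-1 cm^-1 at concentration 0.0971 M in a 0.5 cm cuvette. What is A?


A = epsilon * c * l
A = 31598 * 0.0971 * 0.5
A = 1534.0829

1534.0829


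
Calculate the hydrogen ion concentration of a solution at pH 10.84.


[H+] = 10^(-pH)
[H+] = 10^(-10.84)
[H+] = 1.445e-11 M

1.445e-11 M


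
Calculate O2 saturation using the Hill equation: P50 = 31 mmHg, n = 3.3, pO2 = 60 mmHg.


Y = pO2^n / (P50^n + pO2^n)
Y = 60^3.3 / (31^3.3 + 60^3.3)
Y = 89.84%

89.84%


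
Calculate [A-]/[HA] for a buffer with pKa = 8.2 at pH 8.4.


[A-]/[HA] = 10^(pH - pKa)
= 10^(8.4 - 8.2)
= 1.5849

1.5849


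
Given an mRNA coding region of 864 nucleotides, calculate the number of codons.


codons = nucleotides / 3
codons = 864 / 3 = 288

288


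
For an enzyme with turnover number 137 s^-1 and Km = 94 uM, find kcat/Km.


Catalytic efficiency = kcat / Km
= 137 / 94
= 1.4574 uM^-1*s^-1

1.4574 uM^-1*s^-1


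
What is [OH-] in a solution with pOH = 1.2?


[OH-] = 10^(-pOH)
[OH-] = 10^(-1.2)
[OH-] = 0.0631 M

0.0631 M


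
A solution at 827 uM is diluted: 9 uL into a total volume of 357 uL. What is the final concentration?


C2 = C1 * V1 / V2
C2 = 827 * 9 / 357
C2 = 20.8487 uM

20.8487 uM


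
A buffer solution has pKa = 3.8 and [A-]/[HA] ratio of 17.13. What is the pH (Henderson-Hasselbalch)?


pH = pKa + log10([A-]/[HA])
pH = 3.8 + log10(17.13)
pH = 5.0338

5.0338


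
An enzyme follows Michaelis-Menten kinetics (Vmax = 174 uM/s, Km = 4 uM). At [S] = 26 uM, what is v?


v = Vmax * [S] / (Km + [S])
v = 174 * 26 / (4 + 26)
v = 150.8 uM/s

150.8 uM/s


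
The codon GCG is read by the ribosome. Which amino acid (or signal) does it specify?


Standard genetic code lookup.
Codon GCG -> Ala

Ala


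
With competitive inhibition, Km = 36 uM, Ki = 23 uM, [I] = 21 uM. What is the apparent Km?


Km_app = Km * (1 + [I]/Ki)
Km_app = 36 * (1 + 21/23)
Km_app = 68.8696 uM

68.8696 uM


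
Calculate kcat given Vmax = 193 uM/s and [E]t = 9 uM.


kcat = Vmax / [E]t
kcat = 193 / 9
kcat = 21.4444 s^-1

21.4444 s^-1


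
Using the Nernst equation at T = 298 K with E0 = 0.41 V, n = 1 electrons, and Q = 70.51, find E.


E = E0 - (RT/nF) * ln(Q)
E = 0.41 - (8.314 * 298 / (1 * 96485)) * ln(70.51)
E = 0.3007 V

0.3007 V


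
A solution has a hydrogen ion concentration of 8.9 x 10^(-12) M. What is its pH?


pH = -log10([H+])
pH = -log10(8.9 x 10^(-12))
pH = 11.0506

11.0506


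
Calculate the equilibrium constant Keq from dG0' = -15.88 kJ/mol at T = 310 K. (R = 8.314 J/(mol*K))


Keq = exp(-dG0 * 1000 / (R * T))
Keq = exp(-(-15.88) * 1000 / (8.314 * 310))
Keq = 474.0872

474.0872


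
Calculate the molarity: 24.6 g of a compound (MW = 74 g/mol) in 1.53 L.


C = (mass / MW) / volume
C = (24.6 / 74) / 1.53
C = 0.2173 M

0.2173 M


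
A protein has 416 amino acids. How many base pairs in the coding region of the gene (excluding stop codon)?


Each amino acid = 1 codon = 3 bp
bp = 416 * 3 = 1248 bp

1248 bp


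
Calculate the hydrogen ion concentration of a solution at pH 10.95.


[H+] = 10^(-pH)
[H+] = 10^(-10.95)
[H+] = 1.122e-11 M

1.122e-11 M


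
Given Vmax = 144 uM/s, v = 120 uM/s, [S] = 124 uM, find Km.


Km = [S] * (Vmax - v) / v
Km = 124 * (144 - 120) / 120
Km = 24.8 uM

24.8 uM


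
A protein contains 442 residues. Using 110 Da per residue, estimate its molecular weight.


MW = n_residues * 110 Da
MW = 442 * 110
MW = 48620 Da

48620 Da


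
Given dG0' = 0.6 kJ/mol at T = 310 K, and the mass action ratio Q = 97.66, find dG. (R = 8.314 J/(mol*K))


dG = dG0' + RT * ln(Q) / 1000
dG = 0.6 + 8.314 * 310 * ln(97.66) / 1000
dG = 12.4081 kJ/mol

12.4081 kJ/mol


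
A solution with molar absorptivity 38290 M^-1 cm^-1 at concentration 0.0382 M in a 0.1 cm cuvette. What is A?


A = epsilon * c * l
A = 38290 * 0.0382 * 0.1
A = 146.2678

146.2678


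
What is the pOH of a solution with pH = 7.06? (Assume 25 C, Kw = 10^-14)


pOH = 14 - pH
pOH = 14 - 7.06
pOH = 6.94

6.94


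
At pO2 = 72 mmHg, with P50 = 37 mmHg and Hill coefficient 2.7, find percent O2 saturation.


Y = pO2^n / (P50^n + pO2^n)
Y = 72^2.7 / (37^2.7 + 72^2.7)
Y = 85.78%

85.78%


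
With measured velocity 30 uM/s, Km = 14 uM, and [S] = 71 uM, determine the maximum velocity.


Vmax = v * (Km + [S]) / [S]
Vmax = 30 * (14 + 71) / 71
Vmax = 35.9155 uM/s

35.9155 uM/s


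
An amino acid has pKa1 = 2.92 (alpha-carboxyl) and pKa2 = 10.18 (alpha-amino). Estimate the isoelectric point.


pI = (pKa1 + pKa2) / 2
pI = (2.92 + 10.18) / 2
pI = 6.55

6.55


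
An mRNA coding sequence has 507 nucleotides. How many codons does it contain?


codons = nucleotides / 3
codons = 507 / 3 = 169

169


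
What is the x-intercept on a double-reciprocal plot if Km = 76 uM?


x-intercept = -1/Km
= -1/76
= -0.0132 1/uM

-0.0132 1/uM


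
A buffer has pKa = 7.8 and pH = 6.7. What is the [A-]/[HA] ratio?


[A-]/[HA] = 10^(pH - pKa)
= 10^(6.7 - 7.8)
= 0.0794

0.0794


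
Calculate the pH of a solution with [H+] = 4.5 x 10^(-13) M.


pH = -log10([H+])
pH = -log10(4.5 x 10^(-13))
pH = 12.3468

12.3468


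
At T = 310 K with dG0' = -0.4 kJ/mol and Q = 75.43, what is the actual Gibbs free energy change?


dG = dG0' + RT * ln(Q) / 1000
dG = -0.4 + 8.314 * 310 * ln(75.43) / 1000
dG = 10.7424 kJ/mol

10.7424 kJ/mol


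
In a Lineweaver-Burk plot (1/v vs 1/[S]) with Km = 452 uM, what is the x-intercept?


x-intercept = -1/Km
= -1/452
= -0.0022 1/uM

-0.0022 1/uM


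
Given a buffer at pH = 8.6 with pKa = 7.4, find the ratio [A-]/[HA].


[A-]/[HA] = 10^(pH - pKa)
= 10^(8.6 - 7.4)
= 15.8489

15.8489


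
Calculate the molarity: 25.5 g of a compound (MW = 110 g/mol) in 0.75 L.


C = (mass / MW) / volume
C = (25.5 / 110) / 0.75
C = 0.3091 M

0.3091 M


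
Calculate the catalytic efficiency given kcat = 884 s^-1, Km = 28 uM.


Catalytic efficiency = kcat / Km
= 884 / 28
= 31.5714 uM^-1*s^-1

31.5714 uM^-1*s^-1


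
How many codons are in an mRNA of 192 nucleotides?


codons = nucleotides / 3
codons = 192 / 3 = 64

64


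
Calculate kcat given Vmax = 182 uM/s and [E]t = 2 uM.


kcat = Vmax / [E]t
kcat = 182 / 2
kcat = 91.0 s^-1

91.0 s^-1


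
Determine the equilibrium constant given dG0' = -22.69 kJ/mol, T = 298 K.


Keq = exp(-dG0 * 1000 / (R * T))
Keq = exp(-(-22.69) * 1000 / (8.314 * 298))
Keq = 9491.5735

9491.5735


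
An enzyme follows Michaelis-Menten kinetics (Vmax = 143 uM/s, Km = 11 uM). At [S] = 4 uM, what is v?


v = Vmax * [S] / (Km + [S])
v = 143 * 4 / (11 + 4)
v = 38.1333 uM/s

38.1333 uM/s


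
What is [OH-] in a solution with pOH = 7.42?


[OH-] = 10^(-pOH)
[OH-] = 10^(-7.42)
[OH-] = 3.802e-08 M

3.802e-08 M


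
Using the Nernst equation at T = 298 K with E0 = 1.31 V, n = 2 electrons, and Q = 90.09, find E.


E = E0 - (RT/nF) * ln(Q)
E = 1.31 - (8.314 * 298 / (2 * 96485)) * ln(90.09)
E = 1.2522 V

1.2522 V


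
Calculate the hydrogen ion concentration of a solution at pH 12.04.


[H+] = 10^(-pH)
[H+] = 10^(-12.04)
[H+] = 9.120e-13 M

9.120e-13 M


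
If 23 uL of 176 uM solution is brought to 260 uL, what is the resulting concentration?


C2 = C1 * V1 / V2
C2 = 176 * 23 / 260
C2 = 15.5692 uM

15.5692 uM


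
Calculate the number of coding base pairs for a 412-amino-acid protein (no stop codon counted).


Each amino acid = 1 codon = 3 bp
bp = 412 * 3 = 1236 bp

1236 bp


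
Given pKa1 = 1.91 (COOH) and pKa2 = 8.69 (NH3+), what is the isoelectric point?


pI = (pKa1 + pKa2) / 2
pI = (1.91 + 8.69) / 2
pI = 5.3

5.3


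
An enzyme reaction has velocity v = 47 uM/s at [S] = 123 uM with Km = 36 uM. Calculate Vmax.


Vmax = v * (Km + [S]) / [S]
Vmax = 47 * (36 + 123) / 123
Vmax = 60.7561 uM/s

60.7561 uM/s


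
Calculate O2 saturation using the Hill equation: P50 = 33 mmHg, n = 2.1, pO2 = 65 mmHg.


Y = pO2^n / (P50^n + pO2^n)
Y = 65^2.1 / (33^2.1 + 65^2.1)
Y = 80.59%

80.59%


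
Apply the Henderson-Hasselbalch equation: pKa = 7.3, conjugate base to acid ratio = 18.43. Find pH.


pH = pKa + log10([A-]/[HA])
pH = 7.3 + log10(18.43)
pH = 8.5655

8.5655


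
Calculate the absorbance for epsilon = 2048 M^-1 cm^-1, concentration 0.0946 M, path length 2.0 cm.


A = epsilon * c * l
A = 2048 * 0.0946 * 2.0
A = 387.4816

387.4816


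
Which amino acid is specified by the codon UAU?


Standard genetic code lookup.
Codon UAU -> Tyr

Tyr


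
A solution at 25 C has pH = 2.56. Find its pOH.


pOH = 14 - pH
pOH = 14 - 2.56
pOH = 11.44

11.44


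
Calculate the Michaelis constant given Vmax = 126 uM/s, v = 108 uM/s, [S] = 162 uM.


Km = [S] * (Vmax - v) / v
Km = 162 * (126 - 108) / 108
Km = 27.0 uM

27.0 uM


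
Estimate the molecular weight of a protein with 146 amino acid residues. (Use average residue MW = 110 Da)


MW = n_residues * 110 Da
MW = 146 * 110
MW = 16060 Da

16060 Da


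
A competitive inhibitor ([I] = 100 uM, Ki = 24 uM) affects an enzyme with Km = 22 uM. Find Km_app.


Km_app = Km * (1 + [I]/Ki)
Km_app = 22 * (1 + 100/24)
Km_app = 113.6667 uM

113.6667 uM


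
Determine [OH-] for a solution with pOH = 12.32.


[OH-] = 10^(-pOH)
[OH-] = 10^(-12.32)
[OH-] = 4.786e-13 M

4.786e-13 M


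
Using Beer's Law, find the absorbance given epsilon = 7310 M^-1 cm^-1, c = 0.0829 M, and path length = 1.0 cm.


A = epsilon * c * l
A = 7310 * 0.0829 * 1.0
A = 605.999

605.999


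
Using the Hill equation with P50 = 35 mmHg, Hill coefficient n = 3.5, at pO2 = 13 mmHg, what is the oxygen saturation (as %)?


Y = pO2^n / (P50^n + pO2^n)
Y = 13^3.5 / (35^3.5 + 13^3.5)
Y = 3.03%

3.03%


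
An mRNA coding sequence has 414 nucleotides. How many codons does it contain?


codons = nucleotides / 3
codons = 414 / 3 = 138

138


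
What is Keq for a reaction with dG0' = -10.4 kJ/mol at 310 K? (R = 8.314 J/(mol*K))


Keq = exp(-dG0 * 1000 / (R * T))
Keq = exp(-(-10.4) * 1000 / (8.314 * 310))
Keq = 56.5524

56.5524


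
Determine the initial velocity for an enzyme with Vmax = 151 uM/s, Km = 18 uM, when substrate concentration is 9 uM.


v = Vmax * [S] / (Km + [S])
v = 151 * 9 / (18 + 9)
v = 50.3333 uM/s

50.3333 uM/s


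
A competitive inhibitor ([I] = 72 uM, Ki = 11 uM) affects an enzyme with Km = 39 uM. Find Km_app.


Km_app = Km * (1 + [I]/Ki)
Km_app = 39 * (1 + 72/11)
Km_app = 294.2727 uM

294.2727 uM


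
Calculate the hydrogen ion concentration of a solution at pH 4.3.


[H+] = 10^(-pH)
[H+] = 10^(-4.3)
[H+] = 5.012e-05 M

5.012e-05 M


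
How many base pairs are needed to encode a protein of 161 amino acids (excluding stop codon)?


Each amino acid = 1 codon = 3 bp
bp = 161 * 3 = 483 bp

483 bp


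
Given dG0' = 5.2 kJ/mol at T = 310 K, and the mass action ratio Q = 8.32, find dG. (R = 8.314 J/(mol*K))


dG = dG0' + RT * ln(Q) / 1000
dG = 5.2 + 8.314 * 310 * ln(8.32) / 1000
dG = 10.6605 kJ/mol

10.6605 kJ/mol


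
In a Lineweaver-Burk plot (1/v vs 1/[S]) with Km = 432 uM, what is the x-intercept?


x-intercept = -1/Km
= -1/432
= -0.0023 1/uM

-0.0023 1/uM


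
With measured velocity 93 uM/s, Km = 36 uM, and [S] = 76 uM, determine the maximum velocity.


Vmax = v * (Km + [S]) / [S]
Vmax = 93 * (36 + 76) / 76
Vmax = 137.0526 uM/s

137.0526 uM/s


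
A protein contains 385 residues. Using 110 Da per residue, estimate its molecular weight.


MW = n_residues * 110 Da
MW = 385 * 110
MW = 42350 Da

42350 Da


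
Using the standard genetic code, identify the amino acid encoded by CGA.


Standard genetic code lookup.
Codon CGA -> Arg

Arg


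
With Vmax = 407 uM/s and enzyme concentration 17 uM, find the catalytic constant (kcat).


kcat = Vmax / [E]t
kcat = 407 / 17
kcat = 23.9412 s^-1

23.9412 s^-1


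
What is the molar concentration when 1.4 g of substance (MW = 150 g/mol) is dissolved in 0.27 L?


C = (mass / MW) / volume
C = (1.4 / 150) / 0.27
C = 0.0346 M

0.0346 M


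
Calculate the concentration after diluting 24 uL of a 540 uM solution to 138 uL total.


C2 = C1 * V1 / V2
C2 = 540 * 24 / 138
C2 = 93.913 uM

93.913 uM


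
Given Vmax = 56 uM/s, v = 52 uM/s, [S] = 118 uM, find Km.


Km = [S] * (Vmax - v) / v
Km = 118 * (56 - 52) / 52
Km = 9.0769 uM

9.0769 uM


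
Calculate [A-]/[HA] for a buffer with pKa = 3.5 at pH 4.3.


[A-]/[HA] = 10^(pH - pKa)
= 10^(4.3 - 3.5)
= 6.3096

6.3096


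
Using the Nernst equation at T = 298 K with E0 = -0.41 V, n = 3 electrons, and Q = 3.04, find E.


E = E0 - (RT/nF) * ln(Q)
E = -0.41 - (8.314 * 298 / (3 * 96485)) * ln(3.04)
E = -0.4195 V

-0.4195 V


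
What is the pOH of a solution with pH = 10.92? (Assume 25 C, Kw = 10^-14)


pOH = 14 - pH
pOH = 14 - 10.92
pOH = 3.08

3.08


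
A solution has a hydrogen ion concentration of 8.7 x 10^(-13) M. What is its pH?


pH = -log10([H+])
pH = -log10(8.7 x 10^(-13))
pH = 12.0605

12.0605


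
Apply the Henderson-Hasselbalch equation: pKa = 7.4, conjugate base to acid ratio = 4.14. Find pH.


pH = pKa + log10([A-]/[HA])
pH = 7.4 + log10(4.14)
pH = 8.017

8.017


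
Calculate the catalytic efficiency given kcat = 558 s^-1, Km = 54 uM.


Catalytic efficiency = kcat / Km
= 558 / 54
= 10.3333 uM^-1*s^-1

10.3333 uM^-1*s^-1


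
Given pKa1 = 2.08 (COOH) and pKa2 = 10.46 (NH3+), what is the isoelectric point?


pI = (pKa1 + pKa2) / 2
pI = (2.08 + 10.46) / 2
pI = 6.27

6.27


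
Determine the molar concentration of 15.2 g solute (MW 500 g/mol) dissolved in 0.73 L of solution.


C = (mass / MW) / volume
C = (15.2 / 500) / 0.73
C = 0.0416 M

0.0416 M


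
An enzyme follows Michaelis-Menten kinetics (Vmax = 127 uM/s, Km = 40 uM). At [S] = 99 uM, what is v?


v = Vmax * [S] / (Km + [S])
v = 127 * 99 / (40 + 99)
v = 90.4532 uM/s

90.4532 uM/s


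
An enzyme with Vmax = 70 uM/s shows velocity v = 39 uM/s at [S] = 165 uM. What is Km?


Km = [S] * (Vmax - v) / v
Km = 165 * (70 - 39) / 39
Km = 131.1538 uM

131.1538 uM


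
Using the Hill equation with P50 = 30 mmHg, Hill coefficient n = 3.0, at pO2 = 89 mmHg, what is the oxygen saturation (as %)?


Y = pO2^n / (P50^n + pO2^n)
Y = 89^3.0 / (30^3.0 + 89^3.0)
Y = 96.31%

96.31%


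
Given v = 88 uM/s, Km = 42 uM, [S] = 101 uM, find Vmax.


Vmax = v * (Km + [S]) / [S]
Vmax = 88 * (42 + 101) / 101
Vmax = 124.5941 uM/s

124.5941 uM/s


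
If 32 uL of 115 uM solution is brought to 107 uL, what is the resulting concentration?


C2 = C1 * V1 / V2
C2 = 115 * 32 / 107
C2 = 34.3925 uM

34.3925 uM


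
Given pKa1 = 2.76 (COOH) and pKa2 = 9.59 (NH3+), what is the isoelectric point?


pI = (pKa1 + pKa2) / 2
pI = (2.76 + 9.59) / 2
pI = 6.175

6.175


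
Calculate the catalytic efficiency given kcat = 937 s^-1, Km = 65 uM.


Catalytic efficiency = kcat / Km
= 937 / 65
= 14.4154 uM^-1*s^-1

14.4154 uM^-1*s^-1


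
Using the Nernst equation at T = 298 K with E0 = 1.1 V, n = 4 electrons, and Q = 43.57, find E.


E = E0 - (RT/nF) * ln(Q)
E = 1.1 - (8.314 * 298 / (4 * 96485)) * ln(43.57)
E = 1.0758 V

1.0758 V


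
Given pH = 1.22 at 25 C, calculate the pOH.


pOH = 14 - pH
pOH = 14 - 1.22
pOH = 12.78

12.78


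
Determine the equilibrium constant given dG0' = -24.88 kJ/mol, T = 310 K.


Keq = exp(-dG0 * 1000 / (R * T))
Keq = exp(-(-24.88) * 1000 / (8.314 * 310))
Keq = 15574.0842

15574.0842


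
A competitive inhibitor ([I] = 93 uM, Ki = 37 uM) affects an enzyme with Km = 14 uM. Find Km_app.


Km_app = Km * (1 + [I]/Ki)
Km_app = 14 * (1 + 93/37)
Km_app = 49.1892 uM

49.1892 uM


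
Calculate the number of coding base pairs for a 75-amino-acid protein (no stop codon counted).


Each amino acid = 1 codon = 3 bp
bp = 75 * 3 = 225 bp

225 bp


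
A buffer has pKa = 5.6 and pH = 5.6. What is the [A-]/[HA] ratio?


[A-]/[HA] = 10^(pH - pKa)
= 10^(5.6 - 5.6)
= 1.0

1.0


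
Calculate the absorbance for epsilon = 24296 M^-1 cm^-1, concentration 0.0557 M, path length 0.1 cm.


A = epsilon * c * l
A = 24296 * 0.0557 * 0.1
A = 135.3287

135.3287


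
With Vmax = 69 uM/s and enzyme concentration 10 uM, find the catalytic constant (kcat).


kcat = Vmax / [E]t
kcat = 69 / 10
kcat = 6.9 s^-1

6.9 s^-1


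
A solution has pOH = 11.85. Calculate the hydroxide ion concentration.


[OH-] = 10^(-pOH)
[OH-] = 10^(-11.85)
[OH-] = 1.413e-12 M

1.413e-12 M


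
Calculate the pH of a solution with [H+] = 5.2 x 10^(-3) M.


pH = -log10([H+])
pH = -log10(5.2 x 10^(-3))
pH = 2.284

2.284


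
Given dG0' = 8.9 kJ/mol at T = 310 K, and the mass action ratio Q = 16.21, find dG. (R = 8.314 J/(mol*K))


dG = dG0' + RT * ln(Q) / 1000
dG = 8.9 + 8.314 * 310 * ln(16.21) / 1000
dG = 16.0795 kJ/mol

16.0795 kJ/mol


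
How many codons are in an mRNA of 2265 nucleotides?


codons = nucleotides / 3
codons = 2265 / 3 = 755

755


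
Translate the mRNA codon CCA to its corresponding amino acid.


Standard genetic code lookup.
Codon CCA -> Pro

Pro


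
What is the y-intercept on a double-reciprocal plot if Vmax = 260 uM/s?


y-intercept = 1/Vmax
= 1/260
= 0.0038 s/uM

0.0038 s/uM


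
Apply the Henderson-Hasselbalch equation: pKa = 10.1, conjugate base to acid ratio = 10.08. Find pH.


pH = pKa + log10([A-]/[HA])
pH = 10.1 + log10(10.08)
pH = 11.1035

11.1035


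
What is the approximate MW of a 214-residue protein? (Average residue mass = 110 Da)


MW = n_residues * 110 Da
MW = 214 * 110
MW = 23540 Da

23540 Da


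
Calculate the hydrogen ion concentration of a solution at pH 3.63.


[H+] = 10^(-pH)
[H+] = 10^(-3.63)
[H+] = 2.344e-04 M

2.344e-04 M


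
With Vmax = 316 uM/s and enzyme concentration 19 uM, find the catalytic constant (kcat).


kcat = Vmax / [E]t
kcat = 316 / 19
kcat = 16.6316 s^-1

16.6316 s^-1


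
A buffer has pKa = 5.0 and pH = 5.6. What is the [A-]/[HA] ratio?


[A-]/[HA] = 10^(pH - pKa)
= 10^(5.6 - 5.0)
= 3.9811

3.9811


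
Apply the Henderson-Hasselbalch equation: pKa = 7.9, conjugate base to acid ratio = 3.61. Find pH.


pH = pKa + log10([A-]/[HA])
pH = 7.9 + log10(3.61)
pH = 8.4575

8.4575


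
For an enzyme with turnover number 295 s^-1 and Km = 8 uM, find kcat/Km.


Catalytic efficiency = kcat / Km
= 295 / 8
= 36.875 uM^-1*s^-1

36.875 uM^-1*s^-1


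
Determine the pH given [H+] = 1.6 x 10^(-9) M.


pH = -log10([H+])
pH = -log10(1.6 x 10^(-9))
pH = 8.7959

8.7959


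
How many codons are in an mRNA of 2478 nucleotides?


codons = nucleotides / 3
codons = 2478 / 3 = 826

826


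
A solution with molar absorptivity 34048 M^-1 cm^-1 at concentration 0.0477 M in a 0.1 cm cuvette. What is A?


A = epsilon * c * l
A = 34048 * 0.0477 * 0.1
A = 162.409

162.409


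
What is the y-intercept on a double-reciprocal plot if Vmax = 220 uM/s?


y-intercept = 1/Vmax
= 1/220
= 0.0045 s/uM

0.0045 s/uM


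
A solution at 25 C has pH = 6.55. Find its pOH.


pOH = 14 - pH
pOH = 14 - 6.55
pOH = 7.45

7.45


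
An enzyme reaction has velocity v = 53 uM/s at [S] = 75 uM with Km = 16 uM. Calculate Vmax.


Vmax = v * (Km + [S]) / [S]
Vmax = 53 * (16 + 75) / 75
Vmax = 64.3067 uM/s

64.3067 uM/s


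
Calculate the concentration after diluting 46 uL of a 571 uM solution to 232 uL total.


C2 = C1 * V1 / V2
C2 = 571 * 46 / 232
C2 = 113.2155 uM

113.2155 uM


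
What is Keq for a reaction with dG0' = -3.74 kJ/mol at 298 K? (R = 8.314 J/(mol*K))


Keq = exp(-dG0 * 1000 / (R * T))
Keq = exp(-(-3.74) * 1000 / (8.314 * 298))
Keq = 4.5247

4.5247


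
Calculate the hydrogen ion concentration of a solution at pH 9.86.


[H+] = 10^(-pH)
[H+] = 10^(-9.86)
[H+] = 1.380e-10 M

1.380e-10 M


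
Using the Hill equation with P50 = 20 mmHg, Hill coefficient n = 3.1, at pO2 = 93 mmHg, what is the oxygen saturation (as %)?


Y = pO2^n / (P50^n + pO2^n)
Y = 93^3.1 / (20^3.1 + 93^3.1)
Y = 99.15%

99.15%


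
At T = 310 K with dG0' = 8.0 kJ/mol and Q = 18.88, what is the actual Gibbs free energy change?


dG = dG0' + RT * ln(Q) / 1000
dG = 8.0 + 8.314 * 310 * ln(18.88) / 1000
dG = 15.5725 kJ/mol

15.5725 kJ/mol


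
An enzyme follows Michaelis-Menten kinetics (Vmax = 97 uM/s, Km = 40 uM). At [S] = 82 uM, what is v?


v = Vmax * [S] / (Km + [S])
v = 97 * 82 / (40 + 82)
v = 65.1967 uM/s

65.1967 uM/s


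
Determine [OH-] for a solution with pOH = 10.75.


[OH-] = 10^(-pOH)
[OH-] = 10^(-10.75)
[OH-] = 1.778e-11 M

1.778e-11 M


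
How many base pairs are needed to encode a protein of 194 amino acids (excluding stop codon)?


Each amino acid = 1 codon = 3 bp
bp = 194 * 3 = 582 bp

582 bp


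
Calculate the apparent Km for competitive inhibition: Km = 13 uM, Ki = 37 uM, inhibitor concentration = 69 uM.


Km_app = Km * (1 + [I]/Ki)
Km_app = 13 * (1 + 69/37)
Km_app = 37.2432 uM

37.2432 uM


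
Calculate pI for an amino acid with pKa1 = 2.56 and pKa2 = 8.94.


pI = (pKa1 + pKa2) / 2
pI = (2.56 + 8.94) / 2
pI = 5.75

5.75


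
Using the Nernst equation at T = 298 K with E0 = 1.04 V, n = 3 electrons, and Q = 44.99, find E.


E = E0 - (RT/nF) * ln(Q)
E = 1.04 - (8.314 * 298 / (3 * 96485)) * ln(44.99)
E = 1.0074 V

1.0074 V


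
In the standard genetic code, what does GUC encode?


Standard genetic code lookup.
Codon GUC -> Val

Val


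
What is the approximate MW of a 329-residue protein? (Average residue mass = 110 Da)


MW = n_residues * 110 Da
MW = 329 * 110
MW = 36190 Da

36190 Da


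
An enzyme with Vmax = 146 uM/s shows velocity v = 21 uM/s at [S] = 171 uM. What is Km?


Km = [S] * (Vmax - v) / v
Km = 171 * (146 - 21) / 21
Km = 1017.8571 uM

1017.8571 uM


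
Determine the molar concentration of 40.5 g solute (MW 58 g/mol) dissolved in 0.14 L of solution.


C = (mass / MW) / volume
C = (40.5 / 58) / 0.14
C = 4.9877 M

4.9877 M


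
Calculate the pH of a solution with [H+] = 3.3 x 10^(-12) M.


pH = -log10([H+])
pH = -log10(3.3 x 10^(-12))
pH = 11.4815

11.4815


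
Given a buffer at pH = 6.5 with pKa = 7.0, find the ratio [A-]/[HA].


[A-]/[HA] = 10^(pH - pKa)
= 10^(6.5 - 7.0)
= 0.3162

0.3162


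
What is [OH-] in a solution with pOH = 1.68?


[OH-] = 10^(-pOH)
[OH-] = 10^(-1.68)
[OH-] = 0.0209 M

0.0209 M


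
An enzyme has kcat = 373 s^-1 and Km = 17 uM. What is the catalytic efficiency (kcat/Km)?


Catalytic efficiency = kcat / Km
= 373 / 17
= 21.9412 uM^-1*s^-1

21.9412 uM^-1*s^-1


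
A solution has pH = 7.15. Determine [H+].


[H+] = 10^(-pH)
[H+] = 10^(-7.15)
[H+] = 7.079e-08 M

7.079e-08 M


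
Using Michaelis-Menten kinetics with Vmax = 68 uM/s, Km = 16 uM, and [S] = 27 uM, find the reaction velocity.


v = Vmax * [S] / (Km + [S])
v = 68 * 27 / (16 + 27)
v = 42.6977 uM/s

42.6977 uM/s


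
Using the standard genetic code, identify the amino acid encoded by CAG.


Standard genetic code lookup.
Codon CAG -> Gln

Gln


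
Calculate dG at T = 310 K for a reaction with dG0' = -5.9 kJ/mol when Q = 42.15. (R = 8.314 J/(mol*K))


dG = dG0' + RT * ln(Q) / 1000
dG = -5.9 + 8.314 * 310 * ln(42.15) / 1000
dG = 3.7424 kJ/mol

3.7424 kJ/mol


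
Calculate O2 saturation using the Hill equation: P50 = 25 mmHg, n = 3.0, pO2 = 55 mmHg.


Y = pO2^n / (P50^n + pO2^n)
Y = 55^3.0 / (25^3.0 + 55^3.0)
Y = 91.41%

91.41%


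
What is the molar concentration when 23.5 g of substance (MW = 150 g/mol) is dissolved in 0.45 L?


C = (mass / MW) / volume
C = (23.5 / 150) / 0.45
C = 0.3481 M

0.3481 M


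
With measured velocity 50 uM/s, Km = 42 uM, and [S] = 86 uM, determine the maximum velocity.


Vmax = v * (Km + [S]) / [S]
Vmax = 50 * (42 + 86) / 86
Vmax = 74.4186 uM/s

74.4186 uM/s


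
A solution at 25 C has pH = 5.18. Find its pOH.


pOH = 14 - pH
pOH = 14 - 5.18
pOH = 8.82

8.82


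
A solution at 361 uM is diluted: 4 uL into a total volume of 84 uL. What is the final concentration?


C2 = C1 * V1 / V2
C2 = 361 * 4 / 84
C2 = 17.1905 uM

17.1905 uM


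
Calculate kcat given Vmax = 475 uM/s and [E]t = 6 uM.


kcat = Vmax / [E]t
kcat = 475 / 6
kcat = 79.1667 s^-1

79.1667 s^-1


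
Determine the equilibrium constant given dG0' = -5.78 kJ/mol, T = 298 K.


Keq = exp(-dG0 * 1000 / (R * T))
Keq = exp(-(-5.78) * 1000 / (8.314 * 298))
Keq = 10.3081

10.3081


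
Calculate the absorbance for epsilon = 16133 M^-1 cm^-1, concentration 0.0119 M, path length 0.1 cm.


A = epsilon * c * l
A = 16133 * 0.0119 * 0.1
A = 19.1983

19.1983


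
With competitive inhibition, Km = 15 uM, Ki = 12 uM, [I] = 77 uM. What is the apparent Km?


Km_app = Km * (1 + [I]/Ki)
Km_app = 15 * (1 + 77/12)
Km_app = 111.25 uM

111.25 uM


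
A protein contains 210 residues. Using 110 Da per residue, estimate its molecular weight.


MW = n_residues * 110 Da
MW = 210 * 110
MW = 23100 Da

23100 Da


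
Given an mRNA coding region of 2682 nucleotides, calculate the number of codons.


codons = nucleotides / 3
codons = 2682 / 3 = 894

894


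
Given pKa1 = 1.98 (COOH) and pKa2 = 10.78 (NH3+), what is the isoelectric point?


pI = (pKa1 + pKa2) / 2
pI = (1.98 + 10.78) / 2
pI = 6.38

6.38
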